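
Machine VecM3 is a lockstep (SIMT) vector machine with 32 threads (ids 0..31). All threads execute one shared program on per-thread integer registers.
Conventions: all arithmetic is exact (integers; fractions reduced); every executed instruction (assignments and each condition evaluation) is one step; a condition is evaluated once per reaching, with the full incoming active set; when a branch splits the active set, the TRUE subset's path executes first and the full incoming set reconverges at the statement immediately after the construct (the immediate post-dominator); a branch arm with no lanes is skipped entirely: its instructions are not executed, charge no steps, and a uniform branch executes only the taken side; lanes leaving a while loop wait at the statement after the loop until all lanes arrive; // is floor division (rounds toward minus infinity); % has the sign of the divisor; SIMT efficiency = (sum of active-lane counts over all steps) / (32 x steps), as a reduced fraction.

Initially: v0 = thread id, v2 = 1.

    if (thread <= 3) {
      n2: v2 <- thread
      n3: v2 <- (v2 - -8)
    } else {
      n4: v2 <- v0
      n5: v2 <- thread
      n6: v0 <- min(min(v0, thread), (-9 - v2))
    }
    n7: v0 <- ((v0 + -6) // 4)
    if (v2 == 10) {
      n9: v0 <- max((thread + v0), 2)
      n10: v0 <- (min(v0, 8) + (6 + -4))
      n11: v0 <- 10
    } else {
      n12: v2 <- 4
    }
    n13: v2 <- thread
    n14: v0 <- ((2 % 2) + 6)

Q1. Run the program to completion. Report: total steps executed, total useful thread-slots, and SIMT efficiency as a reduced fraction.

Answer: 14 steps, 288 useful, 9/14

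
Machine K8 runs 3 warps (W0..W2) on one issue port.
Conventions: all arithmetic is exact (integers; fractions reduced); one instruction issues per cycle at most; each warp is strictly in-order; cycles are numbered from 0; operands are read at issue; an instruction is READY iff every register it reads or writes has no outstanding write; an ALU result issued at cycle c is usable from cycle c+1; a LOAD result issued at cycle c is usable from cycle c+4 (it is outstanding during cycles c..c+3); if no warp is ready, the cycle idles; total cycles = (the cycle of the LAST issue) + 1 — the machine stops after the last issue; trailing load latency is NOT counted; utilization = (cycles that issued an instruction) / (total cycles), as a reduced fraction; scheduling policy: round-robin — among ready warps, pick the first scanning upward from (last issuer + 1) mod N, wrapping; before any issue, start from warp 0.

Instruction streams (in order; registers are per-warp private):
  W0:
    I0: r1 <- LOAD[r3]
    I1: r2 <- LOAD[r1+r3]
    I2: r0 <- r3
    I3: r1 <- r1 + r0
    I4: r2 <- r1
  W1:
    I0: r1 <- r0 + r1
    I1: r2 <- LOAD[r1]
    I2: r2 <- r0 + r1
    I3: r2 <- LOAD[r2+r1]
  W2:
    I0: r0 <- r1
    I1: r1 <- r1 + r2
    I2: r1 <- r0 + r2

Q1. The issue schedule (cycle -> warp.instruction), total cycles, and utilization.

cycle 0: W0.I0
cycle 1: W1.I0
cycle 2: W2.I0
cycle 3: W1.I1
cycle 4: W2.I1
cycle 5: W0.I1
cycle 6: W2.I2
cycle 7: W0.I2
cycle 8: W1.I2
cycle 9: W0.I3
cycle 10: W1.I3
cycle 11: W0.I4

Answer: 12 cycles, utilization 1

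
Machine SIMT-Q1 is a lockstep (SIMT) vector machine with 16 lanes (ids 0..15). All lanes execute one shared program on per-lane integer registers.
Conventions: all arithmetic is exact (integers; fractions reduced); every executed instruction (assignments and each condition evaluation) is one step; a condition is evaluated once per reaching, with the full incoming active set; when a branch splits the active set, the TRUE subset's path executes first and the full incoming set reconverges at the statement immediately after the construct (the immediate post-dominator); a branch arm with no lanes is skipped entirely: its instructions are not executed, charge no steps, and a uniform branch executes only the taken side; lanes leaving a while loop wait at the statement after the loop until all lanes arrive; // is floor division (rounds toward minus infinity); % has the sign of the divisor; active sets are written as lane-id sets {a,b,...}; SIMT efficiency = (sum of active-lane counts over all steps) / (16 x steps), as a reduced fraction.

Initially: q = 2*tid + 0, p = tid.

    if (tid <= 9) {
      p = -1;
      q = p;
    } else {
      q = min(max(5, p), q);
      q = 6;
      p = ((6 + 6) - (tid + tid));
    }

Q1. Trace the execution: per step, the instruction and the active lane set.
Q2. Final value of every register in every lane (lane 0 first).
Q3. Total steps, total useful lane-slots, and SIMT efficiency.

step 0: eval (tid <= 9)              {0,1,2,3,4,5,6,7,8,9,10,11,12,13,14,15}
step 1: p <- -1                      {0,1,2,3,4,5,6,7,8,9}
step 2: q <- p                       {0,1,2,3,4,5,6,7,8,9}
step 3: q <- min(max(5, p), q)       {10,11,12,13,14,15}
step 4: q <- 6                       {10,11,12,13,14,15}
step 5: p <- ((6 + 6) - (tid + tid)) {10,11,12,13,14,15}

Answer: 6 steps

q: -1,-1,-1,-1,-1,-1,-1,-1,-1,-1,6,6,6,6,6,6
p: -1,-1,-1,-1,-1,-1,-1,-1,-1,-1,-8,-10,-12,-14,-16,-18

steps = 6; useful = 54; efficiency = 54/96 = 9/16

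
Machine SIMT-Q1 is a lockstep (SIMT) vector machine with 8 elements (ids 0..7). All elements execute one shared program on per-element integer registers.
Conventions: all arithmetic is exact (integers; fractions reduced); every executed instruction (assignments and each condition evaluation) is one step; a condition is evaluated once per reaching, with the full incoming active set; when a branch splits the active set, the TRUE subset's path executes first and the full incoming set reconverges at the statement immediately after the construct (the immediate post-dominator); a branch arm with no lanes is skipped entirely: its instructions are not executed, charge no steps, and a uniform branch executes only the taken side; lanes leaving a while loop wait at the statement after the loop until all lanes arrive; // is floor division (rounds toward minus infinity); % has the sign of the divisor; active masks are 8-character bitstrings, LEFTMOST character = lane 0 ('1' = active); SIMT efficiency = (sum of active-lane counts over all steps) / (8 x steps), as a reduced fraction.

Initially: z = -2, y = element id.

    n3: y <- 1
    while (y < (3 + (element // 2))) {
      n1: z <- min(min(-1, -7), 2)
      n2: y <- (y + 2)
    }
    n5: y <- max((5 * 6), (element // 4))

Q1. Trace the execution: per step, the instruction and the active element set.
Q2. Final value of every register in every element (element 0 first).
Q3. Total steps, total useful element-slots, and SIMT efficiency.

step 0: y <- 1                       11111111
step 1: eval (y < (3 + (element // 2))) 11111111
step 2: z <- min(min(-1, -7), 2)     11111111
step 3: y <- (y + 2)                 11111111
step 4: eval (y < (3 + (element // 2))) 11111111
step 5: z <- min(min(-1, -7), 2)     00111111
step 6: y <- (y + 2)                 00111111
step 7: eval (y < (3 + (element // 2))) 00111111
step 8: z <- min(min(-1, -7), 2)     00000011
step 9: y <- (y + 2)                 00000011
step 10: eval (y < (3 + (element // 2))) 00000011
step 11: y <- max((5 * 6), (element // 4)) 11111111

Answer: 12 steps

z: -7,-7,-7,-7,-7,-7,-7,-7
y: 30,30,30,30,30,30,30,30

steps = 12; useful = 72; efficiency = 72/96 = 3/4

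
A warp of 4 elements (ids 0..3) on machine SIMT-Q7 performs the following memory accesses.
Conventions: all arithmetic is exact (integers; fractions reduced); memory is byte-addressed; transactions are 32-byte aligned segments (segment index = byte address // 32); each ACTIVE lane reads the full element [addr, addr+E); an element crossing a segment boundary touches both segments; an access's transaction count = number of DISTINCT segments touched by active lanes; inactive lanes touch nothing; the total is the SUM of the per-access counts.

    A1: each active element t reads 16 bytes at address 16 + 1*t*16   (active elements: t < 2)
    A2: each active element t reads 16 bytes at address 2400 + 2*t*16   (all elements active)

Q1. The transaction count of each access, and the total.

A1: 2 transactions
A2: 4 transactions

Answer: 2,4; total 6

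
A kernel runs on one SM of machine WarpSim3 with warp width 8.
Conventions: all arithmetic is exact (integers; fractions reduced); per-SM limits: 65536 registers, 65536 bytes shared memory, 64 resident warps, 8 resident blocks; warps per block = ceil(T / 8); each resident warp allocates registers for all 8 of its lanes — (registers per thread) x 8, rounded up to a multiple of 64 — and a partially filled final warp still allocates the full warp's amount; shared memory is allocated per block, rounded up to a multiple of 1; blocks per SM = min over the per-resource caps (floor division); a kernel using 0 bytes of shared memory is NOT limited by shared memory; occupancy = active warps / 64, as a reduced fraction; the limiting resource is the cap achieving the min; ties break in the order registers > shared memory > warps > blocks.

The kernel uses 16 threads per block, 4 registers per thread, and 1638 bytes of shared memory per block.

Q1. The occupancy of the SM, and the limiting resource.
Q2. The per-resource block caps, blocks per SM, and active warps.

Answer: occupancy 1/4, limited by blocks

registers: 512 blocks
shared memory: 40 blocks
warps: 32 blocks
blocks: 8 blocks

Answer: 8 blocks, 16 active warps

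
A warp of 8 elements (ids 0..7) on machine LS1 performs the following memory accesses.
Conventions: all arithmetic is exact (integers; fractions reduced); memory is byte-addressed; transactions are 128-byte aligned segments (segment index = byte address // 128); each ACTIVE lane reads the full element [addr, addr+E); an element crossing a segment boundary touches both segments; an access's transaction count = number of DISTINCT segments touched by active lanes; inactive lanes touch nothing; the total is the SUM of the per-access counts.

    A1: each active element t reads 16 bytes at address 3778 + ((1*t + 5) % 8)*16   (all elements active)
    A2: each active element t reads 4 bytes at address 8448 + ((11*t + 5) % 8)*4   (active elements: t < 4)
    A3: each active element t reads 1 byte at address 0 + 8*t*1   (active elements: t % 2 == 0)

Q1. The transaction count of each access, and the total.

A1: 2 transactions
A2: 1 transaction
A3: 1 transaction

Answer: 2,1,1; total 4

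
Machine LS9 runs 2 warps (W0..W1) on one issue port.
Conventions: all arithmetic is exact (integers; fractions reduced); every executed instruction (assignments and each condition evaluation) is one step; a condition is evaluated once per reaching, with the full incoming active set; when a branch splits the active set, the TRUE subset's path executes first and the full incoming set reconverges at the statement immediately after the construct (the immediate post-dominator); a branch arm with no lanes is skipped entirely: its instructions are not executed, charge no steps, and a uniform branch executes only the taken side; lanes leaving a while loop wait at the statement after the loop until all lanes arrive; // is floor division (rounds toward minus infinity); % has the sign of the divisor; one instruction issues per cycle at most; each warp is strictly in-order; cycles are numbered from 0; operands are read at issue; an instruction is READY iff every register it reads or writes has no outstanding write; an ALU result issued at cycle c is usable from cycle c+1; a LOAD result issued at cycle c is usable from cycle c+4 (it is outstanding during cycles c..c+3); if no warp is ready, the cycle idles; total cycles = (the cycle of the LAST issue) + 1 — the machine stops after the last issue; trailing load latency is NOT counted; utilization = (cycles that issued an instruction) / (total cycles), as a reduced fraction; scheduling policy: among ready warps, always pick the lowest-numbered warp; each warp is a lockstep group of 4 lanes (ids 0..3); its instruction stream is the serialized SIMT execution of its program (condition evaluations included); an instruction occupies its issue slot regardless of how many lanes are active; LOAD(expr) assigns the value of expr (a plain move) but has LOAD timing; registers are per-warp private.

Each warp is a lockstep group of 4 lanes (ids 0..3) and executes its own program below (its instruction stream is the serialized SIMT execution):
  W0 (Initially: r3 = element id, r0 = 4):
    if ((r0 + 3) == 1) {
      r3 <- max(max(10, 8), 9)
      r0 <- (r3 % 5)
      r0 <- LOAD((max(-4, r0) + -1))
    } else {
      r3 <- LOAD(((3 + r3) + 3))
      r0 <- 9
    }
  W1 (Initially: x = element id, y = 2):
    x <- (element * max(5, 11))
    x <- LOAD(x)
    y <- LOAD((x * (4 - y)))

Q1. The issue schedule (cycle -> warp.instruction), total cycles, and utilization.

cycle 0: W0.I0
cycle 1: W0.I1
cycle 2: W0.I2
cycle 3: W1.I0
cycle 4: W1.I1
cycle 5: idle
cycle 6: idle
cycle 7: idle
cycle 8: W1.I2

Answer: 9 cycles, utilization 2/3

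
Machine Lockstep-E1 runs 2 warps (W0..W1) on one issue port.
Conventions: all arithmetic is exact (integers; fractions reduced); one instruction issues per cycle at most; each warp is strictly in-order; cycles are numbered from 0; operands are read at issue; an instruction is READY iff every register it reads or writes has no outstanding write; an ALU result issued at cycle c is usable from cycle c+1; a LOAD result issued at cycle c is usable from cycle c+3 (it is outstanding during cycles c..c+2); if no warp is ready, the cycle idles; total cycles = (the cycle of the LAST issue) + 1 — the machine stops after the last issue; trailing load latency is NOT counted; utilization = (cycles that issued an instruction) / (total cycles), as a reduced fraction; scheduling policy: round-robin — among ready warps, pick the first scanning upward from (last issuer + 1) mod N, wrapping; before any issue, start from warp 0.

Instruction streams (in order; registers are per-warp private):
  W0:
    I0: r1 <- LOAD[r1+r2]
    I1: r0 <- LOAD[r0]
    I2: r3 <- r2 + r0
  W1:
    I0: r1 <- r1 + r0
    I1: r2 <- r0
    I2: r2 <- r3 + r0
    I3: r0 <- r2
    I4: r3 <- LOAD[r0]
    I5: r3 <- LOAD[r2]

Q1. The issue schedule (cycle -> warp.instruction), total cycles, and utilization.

cycle 0: W0.I0
cycle 1: W1.I0
cycle 2: W0.I1
cycle 3: W1.I1
cycle 4: W1.I2
cycle 5: W0.I2
cycle 6: W1.I3
cycle 7: W1.I4
cycle 8: idle
cycle 9: idle
cycle 10: W1.I5

Answer: 11 cycles, utilization 9/11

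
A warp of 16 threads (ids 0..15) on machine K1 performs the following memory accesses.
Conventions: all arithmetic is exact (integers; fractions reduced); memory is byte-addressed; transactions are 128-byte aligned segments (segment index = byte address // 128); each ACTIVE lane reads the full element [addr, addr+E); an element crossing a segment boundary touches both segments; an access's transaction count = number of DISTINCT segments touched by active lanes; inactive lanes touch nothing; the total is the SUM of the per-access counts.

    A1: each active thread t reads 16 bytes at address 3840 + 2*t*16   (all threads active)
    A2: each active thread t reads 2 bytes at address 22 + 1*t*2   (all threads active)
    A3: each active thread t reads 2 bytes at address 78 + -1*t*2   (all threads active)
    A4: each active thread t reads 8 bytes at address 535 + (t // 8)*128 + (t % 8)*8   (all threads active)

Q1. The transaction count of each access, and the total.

A1: 4 transactions
A2: 1 transaction
A3: 1 transaction
A4: 2 transactions

Answer: 4,1,1,2; total 8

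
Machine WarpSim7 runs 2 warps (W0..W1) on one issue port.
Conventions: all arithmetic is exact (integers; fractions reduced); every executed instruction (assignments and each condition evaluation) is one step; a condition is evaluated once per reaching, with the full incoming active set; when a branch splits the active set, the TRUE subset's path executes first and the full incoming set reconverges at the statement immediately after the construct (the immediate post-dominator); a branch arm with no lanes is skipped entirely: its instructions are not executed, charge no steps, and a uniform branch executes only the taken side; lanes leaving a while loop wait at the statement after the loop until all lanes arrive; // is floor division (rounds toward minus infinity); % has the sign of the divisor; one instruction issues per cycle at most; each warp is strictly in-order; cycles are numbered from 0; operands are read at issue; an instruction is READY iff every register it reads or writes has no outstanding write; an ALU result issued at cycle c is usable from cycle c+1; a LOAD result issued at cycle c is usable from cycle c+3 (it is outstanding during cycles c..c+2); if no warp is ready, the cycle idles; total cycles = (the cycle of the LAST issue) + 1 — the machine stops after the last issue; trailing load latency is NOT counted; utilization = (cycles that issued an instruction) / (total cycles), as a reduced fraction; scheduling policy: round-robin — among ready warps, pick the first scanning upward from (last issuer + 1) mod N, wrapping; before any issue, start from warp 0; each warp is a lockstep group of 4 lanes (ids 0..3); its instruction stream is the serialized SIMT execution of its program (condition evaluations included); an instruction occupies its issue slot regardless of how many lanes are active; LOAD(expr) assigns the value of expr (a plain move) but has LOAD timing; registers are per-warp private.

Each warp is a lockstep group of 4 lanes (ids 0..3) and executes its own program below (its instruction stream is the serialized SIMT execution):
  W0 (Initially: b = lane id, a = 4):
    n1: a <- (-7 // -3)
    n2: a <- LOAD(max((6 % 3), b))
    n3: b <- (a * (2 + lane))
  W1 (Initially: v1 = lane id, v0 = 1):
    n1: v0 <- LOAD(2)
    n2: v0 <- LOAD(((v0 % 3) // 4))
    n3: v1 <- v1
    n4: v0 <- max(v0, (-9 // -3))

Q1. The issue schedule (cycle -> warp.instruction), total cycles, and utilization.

cycle 0: W0.I0
cycle 1: W1.I0
cycle 2: W0.I1
cycle 3: idle
cycle 4: W1.I1
cycle 5: W0.I2
cycle 6: W1.I2
cycle 7: W1.I3

Answer: 8 cycles, utilization 7/8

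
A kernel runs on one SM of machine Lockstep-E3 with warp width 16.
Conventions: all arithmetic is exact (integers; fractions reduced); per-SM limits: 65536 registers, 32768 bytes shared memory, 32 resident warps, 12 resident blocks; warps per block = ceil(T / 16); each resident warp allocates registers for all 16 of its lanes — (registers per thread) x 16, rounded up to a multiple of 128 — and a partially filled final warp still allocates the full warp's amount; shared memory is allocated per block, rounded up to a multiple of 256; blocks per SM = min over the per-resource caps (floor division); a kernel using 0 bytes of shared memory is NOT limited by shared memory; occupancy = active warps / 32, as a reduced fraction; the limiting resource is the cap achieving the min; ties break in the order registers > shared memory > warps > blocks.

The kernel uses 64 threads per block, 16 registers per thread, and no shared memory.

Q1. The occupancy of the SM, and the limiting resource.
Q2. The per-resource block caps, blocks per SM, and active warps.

Answer: occupancy 1, limited by warps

registers: 64 blocks
shared memory: no limit (kernel uses none)
warps: 8 blocks
blocks: 12 blocks

Answer: 8 blocks, 32 active warps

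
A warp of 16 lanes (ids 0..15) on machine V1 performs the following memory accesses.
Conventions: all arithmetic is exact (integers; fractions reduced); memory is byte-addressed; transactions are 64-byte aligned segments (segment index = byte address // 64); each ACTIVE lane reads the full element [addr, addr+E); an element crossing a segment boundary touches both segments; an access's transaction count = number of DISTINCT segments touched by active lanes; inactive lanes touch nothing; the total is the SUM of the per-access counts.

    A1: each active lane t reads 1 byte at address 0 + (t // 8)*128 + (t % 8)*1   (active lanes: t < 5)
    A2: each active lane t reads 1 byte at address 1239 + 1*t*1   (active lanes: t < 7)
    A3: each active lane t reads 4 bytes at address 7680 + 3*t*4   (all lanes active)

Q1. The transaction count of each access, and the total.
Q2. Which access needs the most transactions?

A1: 1 transaction
A2: 1 transaction
A3: 3 transactions

Answer: 1,1,3; total 5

Answer: A3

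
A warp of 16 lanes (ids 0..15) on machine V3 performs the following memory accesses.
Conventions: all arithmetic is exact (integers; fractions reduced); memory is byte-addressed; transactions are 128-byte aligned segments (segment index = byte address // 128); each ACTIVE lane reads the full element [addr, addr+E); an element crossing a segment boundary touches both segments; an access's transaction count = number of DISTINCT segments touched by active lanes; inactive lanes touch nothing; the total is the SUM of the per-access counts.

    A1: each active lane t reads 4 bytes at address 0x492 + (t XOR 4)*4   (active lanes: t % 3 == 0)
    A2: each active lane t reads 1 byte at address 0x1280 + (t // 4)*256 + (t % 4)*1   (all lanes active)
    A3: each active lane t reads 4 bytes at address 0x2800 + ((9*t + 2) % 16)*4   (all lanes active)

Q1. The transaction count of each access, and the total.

A1: 1 transaction
A2: 4 transactions
A3: 1 transaction

Answer: 1,4,1; total 6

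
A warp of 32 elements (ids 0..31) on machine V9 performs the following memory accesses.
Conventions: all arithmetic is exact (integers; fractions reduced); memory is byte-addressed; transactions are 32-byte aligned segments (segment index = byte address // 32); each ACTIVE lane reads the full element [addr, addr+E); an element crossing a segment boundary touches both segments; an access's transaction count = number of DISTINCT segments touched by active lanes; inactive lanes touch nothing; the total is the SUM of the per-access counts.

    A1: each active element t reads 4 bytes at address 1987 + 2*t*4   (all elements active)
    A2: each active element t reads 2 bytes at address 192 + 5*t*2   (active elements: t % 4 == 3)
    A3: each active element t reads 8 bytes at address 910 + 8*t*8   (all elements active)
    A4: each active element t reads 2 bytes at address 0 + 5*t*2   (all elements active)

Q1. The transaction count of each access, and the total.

A1: 8 transactions
A2: 8 transactions
A3: 32 transactions
A4: 10 transactions

Answer: 8,8,32,10; total 58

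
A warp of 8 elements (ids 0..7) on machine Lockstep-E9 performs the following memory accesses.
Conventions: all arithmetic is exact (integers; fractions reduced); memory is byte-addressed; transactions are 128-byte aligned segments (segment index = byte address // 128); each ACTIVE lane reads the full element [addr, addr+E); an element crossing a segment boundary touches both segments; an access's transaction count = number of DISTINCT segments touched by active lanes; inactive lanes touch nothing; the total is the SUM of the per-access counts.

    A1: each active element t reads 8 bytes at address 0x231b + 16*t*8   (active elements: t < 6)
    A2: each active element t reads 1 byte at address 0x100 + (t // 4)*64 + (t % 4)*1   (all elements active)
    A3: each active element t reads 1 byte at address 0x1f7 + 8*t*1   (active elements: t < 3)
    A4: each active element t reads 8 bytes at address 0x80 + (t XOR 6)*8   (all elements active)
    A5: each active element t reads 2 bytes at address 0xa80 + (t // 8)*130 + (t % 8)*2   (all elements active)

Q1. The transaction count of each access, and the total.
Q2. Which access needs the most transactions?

A1: 6 transactions
A2: 1 transaction
A3: 2 transactions
A4: 1 transaction
A5: 1 transaction

Answer: 6,1,2,1,1; total 11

Answer: A1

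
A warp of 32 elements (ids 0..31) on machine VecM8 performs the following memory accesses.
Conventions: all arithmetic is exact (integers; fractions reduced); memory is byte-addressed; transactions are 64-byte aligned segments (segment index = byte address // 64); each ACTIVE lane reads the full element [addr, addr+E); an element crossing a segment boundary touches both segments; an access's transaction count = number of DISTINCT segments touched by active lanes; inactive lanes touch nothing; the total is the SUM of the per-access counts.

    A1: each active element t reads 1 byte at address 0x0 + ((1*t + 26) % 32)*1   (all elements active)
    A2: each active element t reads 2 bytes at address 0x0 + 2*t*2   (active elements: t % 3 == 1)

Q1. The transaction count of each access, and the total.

A1: 1 transaction
A2: 2 transactions

Answer: 1,2; total 3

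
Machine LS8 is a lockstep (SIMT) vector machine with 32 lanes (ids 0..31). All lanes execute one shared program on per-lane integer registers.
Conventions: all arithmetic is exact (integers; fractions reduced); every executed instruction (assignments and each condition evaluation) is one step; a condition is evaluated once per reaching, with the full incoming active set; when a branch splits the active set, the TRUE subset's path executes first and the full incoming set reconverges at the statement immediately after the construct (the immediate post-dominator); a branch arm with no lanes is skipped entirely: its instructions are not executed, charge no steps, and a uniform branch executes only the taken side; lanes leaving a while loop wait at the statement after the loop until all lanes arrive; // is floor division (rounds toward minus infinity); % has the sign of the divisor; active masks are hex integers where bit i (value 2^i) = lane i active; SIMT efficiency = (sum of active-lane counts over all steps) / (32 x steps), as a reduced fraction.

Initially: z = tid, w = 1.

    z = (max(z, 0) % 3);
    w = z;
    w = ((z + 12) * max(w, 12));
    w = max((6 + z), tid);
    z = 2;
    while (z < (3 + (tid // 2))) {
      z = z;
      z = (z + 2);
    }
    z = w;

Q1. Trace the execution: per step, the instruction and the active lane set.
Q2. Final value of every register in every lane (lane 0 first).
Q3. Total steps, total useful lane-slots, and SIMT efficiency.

step 0: z <- (max(z, 0) % 3)         0xffffffff
step 1: w <- z                       0xffffffff
step 2: w <- ((z + 12) * max(w, 12)) 0xffffffff
step 3: w <- max((6 + z), tid)       0xffffffff
step 4: z <- 2                       0xffffffff
step 5: eval (z < (3 + (tid // 2)))  0xffffffff
step 6: z <- z                       0xffffffff
step 7: z <- (z + 2)                 0xffffffff
step 8: eval (z < (3 + (tid // 2)))  0xffffffff
step 9: z <- z                       0xfffffff0
step 10: z <- (z + 2)                 0xfffffff0
step 11: eval (z < (3 + (tid // 2)))  0xfffffff0
step 12: z <- z                       0xffffff00
step 13: z <- (z + 2)                 0xffffff00
step 14: eval (z < (3 + (tid // 2)))  0xffffff00
step 15: z <- z                       0xfffff000
step 16: z <- (z + 2)                 0xfffff000
step 17: eval (z < (3 + (tid // 2)))  0xfffff000
step 18: z <- z                       0xffff0000
step 19: z <- (z + 2)                 0xffff0000
step 20: eval (z < (3 + (tid // 2)))  0xffff0000
step 21: z <- z                       0xfff00000
step 22: z <- (z + 2)                 0xfff00000
step 23: eval (z < (3 + (tid // 2)))  0xfff00000
step 24: z <- z                       0xff000000
step 25: z <- (z + 2)                 0xff000000
step 26: eval (z < (3 + (tid // 2)))  0xff000000
step 27: z <- z                       0xf0000000
step 28: z <- (z + 2)                 0xf0000000
step 29: eval (z < (3 + (tid // 2)))  0xf0000000
step 30: z <- w                       0xffffffff

Answer: 31 steps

z: 6,7,8,6,7,8,6,7,8,9,10,11,12,13,14,15,16,17,18,19,20,21,22,23,24,25,26,27,28,29,30,31
w: 6,7,8,6,7,8,6,7,8,9,10,11,12,13,14,15,16,17,18,19,20,21,22,23,24,25,26,27,28,29,30,31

steps = 31; useful = 656; efficiency = 656/992 = 41/62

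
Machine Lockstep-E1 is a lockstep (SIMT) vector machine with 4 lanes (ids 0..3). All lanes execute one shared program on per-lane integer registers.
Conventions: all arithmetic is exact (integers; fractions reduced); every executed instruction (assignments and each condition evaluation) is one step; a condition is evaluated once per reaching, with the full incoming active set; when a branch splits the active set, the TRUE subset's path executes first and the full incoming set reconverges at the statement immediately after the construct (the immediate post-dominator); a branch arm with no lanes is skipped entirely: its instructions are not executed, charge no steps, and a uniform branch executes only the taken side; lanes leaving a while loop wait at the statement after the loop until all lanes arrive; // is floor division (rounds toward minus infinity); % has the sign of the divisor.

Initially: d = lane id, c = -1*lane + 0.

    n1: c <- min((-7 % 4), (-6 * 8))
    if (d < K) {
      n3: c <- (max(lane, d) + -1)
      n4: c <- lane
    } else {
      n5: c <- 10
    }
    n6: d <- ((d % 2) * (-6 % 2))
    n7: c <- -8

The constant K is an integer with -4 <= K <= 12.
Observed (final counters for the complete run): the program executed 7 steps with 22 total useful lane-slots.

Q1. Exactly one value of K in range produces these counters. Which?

Answer: K = 2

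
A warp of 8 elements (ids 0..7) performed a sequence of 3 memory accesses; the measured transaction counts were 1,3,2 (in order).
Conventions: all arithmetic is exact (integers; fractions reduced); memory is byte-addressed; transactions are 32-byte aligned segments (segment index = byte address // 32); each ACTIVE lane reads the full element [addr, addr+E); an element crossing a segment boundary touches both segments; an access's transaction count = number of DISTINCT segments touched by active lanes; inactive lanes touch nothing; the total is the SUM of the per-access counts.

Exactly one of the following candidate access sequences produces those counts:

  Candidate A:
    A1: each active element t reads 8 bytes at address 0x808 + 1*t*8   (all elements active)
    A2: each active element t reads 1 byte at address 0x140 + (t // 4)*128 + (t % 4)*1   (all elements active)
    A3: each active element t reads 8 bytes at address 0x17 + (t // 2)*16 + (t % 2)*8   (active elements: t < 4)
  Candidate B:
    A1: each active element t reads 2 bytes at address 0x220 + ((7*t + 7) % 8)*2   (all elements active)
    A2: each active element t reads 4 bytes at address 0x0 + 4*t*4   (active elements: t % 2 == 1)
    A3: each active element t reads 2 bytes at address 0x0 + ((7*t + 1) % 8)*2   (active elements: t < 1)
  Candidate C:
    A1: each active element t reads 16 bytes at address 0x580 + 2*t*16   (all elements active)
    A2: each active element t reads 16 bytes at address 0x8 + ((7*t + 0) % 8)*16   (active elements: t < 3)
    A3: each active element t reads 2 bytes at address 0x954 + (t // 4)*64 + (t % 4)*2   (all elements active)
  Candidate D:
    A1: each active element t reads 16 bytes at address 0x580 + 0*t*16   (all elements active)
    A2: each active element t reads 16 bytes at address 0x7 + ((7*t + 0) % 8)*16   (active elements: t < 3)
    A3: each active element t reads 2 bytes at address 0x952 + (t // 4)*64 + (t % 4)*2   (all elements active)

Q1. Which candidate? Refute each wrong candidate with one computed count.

A: A1 gives 3 transactions, not 1
B: A2 gives 4 transactions, not 3
C: A1 gives 8 transactions, not 1
D: all counts match (1,3,2)

Answer: D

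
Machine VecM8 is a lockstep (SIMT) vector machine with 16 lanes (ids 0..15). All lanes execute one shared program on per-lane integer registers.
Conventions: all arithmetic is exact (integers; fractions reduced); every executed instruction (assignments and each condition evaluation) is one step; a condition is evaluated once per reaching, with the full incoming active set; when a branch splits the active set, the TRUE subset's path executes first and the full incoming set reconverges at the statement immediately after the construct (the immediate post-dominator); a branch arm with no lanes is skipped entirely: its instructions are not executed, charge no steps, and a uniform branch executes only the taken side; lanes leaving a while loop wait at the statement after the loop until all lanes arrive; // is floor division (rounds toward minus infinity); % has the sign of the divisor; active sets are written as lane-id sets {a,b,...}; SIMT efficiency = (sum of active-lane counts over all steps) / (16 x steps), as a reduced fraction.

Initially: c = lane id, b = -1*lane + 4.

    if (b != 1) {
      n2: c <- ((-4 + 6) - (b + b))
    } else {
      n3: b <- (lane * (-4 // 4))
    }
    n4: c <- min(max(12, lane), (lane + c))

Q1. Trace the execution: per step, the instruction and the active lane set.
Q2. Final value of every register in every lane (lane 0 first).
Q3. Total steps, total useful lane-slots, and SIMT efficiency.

step 0: eval (b != 1)                {0,1,2,3,4,5,6,7,8,9,10,11,12,13,14,15}
step 1: c <- ((-4 + 6) - (b + b))    {0,1,2,4,5,6,7,8,9,10,11,12,13,14,15}
step 2: b <- (lane * (-4 // 4))      {3}
step 3: c <- min(max(12, lane), (lane + c)) {0,1,2,3,4,5,6,7,8,9,10,11,12,13,14,15}

Answer: 4 steps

c: -6,-3,0,6,6,9,12,12,12,12,12,12,12,13,14,15
b: 4,3,2,-3,0,-1,-2,-3,-4,-5,-6,-7,-8,-9,-10,-11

steps = 4; useful = 48; efficiency = 48/64 = 3/4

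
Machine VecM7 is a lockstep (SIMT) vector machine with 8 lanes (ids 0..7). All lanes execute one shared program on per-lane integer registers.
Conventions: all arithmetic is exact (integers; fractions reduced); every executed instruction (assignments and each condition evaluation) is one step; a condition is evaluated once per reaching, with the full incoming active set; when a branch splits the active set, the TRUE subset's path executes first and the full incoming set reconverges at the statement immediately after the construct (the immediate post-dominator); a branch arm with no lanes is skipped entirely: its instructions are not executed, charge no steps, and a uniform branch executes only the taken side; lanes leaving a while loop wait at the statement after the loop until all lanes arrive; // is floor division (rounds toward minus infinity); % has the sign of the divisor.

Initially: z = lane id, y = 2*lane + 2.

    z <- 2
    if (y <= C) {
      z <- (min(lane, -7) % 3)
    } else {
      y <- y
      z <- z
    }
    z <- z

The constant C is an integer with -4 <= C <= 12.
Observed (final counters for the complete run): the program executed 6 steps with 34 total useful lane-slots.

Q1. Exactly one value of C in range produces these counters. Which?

Answer: C = 12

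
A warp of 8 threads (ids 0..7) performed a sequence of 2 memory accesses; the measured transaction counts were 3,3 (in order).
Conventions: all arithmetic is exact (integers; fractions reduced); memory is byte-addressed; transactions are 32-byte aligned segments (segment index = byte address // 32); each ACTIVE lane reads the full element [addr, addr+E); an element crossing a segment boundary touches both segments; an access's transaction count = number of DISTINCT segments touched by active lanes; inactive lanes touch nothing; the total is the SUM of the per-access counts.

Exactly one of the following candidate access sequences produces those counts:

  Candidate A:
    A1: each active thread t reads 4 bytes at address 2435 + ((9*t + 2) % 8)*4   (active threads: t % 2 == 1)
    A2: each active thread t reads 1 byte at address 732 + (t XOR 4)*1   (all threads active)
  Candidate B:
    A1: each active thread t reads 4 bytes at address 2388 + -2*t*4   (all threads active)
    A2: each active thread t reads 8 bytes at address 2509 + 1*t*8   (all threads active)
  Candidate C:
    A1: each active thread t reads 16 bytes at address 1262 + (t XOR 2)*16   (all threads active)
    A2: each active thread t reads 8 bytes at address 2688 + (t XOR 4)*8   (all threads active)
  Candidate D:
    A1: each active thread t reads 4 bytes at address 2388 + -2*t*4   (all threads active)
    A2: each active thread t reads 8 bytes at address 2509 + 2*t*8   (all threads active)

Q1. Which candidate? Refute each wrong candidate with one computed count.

A: A1 gives 2 transactions, not 3
C: A1 gives 5 transactions, not 3
D: A2 gives 5 transactions, not 3
B: all counts match (3,3)

Answer: B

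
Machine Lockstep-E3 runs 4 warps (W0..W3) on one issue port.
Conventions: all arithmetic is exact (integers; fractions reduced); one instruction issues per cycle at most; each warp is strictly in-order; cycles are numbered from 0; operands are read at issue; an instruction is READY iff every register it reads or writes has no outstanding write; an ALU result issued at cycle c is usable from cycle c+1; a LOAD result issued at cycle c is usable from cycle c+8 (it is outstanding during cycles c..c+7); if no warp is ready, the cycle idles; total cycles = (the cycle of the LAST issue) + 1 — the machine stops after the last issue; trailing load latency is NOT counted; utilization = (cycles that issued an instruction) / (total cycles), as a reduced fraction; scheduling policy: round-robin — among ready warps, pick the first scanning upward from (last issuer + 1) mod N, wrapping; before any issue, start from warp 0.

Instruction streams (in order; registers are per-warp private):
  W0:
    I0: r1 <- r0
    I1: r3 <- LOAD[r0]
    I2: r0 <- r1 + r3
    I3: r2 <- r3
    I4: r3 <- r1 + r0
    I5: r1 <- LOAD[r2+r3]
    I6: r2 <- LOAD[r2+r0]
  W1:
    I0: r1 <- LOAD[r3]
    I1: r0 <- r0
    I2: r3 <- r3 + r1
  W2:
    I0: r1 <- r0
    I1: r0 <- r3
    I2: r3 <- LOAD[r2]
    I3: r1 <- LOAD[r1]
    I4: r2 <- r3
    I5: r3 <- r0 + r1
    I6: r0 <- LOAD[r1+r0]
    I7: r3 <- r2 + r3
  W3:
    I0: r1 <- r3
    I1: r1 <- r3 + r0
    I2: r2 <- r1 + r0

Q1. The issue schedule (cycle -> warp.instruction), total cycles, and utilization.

cycle 0: W0.I0
cycle 1: W1.I0
cycle 2: W2.I0
cycle 3: W3.I0
cycle 4: W0.I1
cycle 5: W1.I1
cycle 6: W2.I1
cycle 7: W3.I1
cycle 8: W2.I2
cycle 9: W3.I2
cycle 10: W1.I2
cycle 11: W2.I3
cycle 12: W0.I2
cycle 13: W0.I3
cycle 14: W0.I4
cycle 15: W0.I5
cycle 16: W2.I4
cycle 17: W0.I6
cycle 18: idle
cycle 19: W2.I5
cycle 20: W2.I6
cycle 21: W2.I7

Answer: 22 cycles, utilization 21/22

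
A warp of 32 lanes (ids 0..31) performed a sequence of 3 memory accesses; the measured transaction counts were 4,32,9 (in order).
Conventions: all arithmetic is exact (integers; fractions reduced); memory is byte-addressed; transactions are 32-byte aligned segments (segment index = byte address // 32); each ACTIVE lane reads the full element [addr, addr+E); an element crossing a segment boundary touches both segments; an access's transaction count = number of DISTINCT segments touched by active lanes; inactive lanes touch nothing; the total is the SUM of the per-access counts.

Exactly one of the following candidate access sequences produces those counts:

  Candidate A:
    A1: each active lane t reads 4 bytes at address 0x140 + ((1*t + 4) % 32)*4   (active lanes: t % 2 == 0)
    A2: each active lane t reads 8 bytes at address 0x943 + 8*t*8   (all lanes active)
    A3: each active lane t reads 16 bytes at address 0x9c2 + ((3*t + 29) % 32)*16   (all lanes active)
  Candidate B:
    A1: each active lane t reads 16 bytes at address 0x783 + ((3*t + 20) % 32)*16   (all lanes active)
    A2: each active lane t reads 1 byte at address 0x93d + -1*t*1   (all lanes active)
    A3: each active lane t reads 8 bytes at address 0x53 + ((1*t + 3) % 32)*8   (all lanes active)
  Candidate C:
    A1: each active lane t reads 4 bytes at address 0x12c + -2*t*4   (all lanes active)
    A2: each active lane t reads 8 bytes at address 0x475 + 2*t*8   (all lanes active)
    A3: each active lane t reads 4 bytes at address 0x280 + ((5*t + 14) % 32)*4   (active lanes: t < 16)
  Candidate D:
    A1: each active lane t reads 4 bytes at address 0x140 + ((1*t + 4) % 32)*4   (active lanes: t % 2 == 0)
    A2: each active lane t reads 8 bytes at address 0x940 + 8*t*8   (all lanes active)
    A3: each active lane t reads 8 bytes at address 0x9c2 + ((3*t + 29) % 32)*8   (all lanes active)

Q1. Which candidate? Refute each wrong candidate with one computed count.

A: A3 gives 17 transactions, not 9
B: A1 gives 17 transactions, not 4
C: A1 gives 9 transactions, not 4
D: all counts match (4,32,9)

Answer: D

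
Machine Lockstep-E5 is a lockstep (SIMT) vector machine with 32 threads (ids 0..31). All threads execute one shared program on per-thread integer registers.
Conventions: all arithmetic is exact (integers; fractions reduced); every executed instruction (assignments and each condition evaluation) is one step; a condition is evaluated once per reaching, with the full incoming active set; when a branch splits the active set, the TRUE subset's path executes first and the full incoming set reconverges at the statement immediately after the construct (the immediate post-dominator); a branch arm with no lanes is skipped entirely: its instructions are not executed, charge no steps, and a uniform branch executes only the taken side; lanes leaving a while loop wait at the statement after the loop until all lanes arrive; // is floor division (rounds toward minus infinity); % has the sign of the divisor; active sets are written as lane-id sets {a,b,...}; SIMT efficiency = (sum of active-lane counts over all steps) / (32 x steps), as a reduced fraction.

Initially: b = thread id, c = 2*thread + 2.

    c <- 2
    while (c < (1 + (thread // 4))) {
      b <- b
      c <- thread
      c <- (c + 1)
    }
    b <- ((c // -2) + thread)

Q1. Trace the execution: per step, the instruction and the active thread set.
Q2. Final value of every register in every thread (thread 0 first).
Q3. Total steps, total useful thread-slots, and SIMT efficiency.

step 0: c <- 2                       {0,1,2,3,4,5,6,7,8,9,10,11,12,13,14,15,16,17,18,19,20,21,22,23,24,25,26,27,28,29,30,31}
step 1: eval (c < (1 + (thread // 4))) {0,1,2,3,4,5,6,7,8,9,10,11,12,13,14,15,16,17,18,19,20,21,22,23,24,25,26,27,28,29,30,31}
step 2: b <- b                       {8,9,10,11,12,13,14,15,16,17,18,19,20,21,22,23,24,25,26,27,28,29,30,31}
step 3: c <- thread                  {8,9,10,11,12,13,14,15,16,17,18,19,20,21,22,23,24,25,26,27,28,29,30,31}
step 4: c <- (c + 1)                 {8,9,10,11,12,13,14,15,16,17,18,19,20,21,22,23,24,25,26,27,28,29,30,31}
step 5: eval (c < (1 + (thread // 4))) {8,9,10,11,12,13,14,15,16,17,18,19,20,21,22,23,24,25,26,27,28,29,30,31}
step 6: b <- ((c // -2) + thread)    {0,1,2,3,4,5,6,7,8,9,10,11,12,13,14,15,16,17,18,19,20,21,22,23,24,25,26,27,28,29,30,31}

Answer: 7 steps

b: -1,0,1,2,3,4,5,6,3,4,4,5,5,6,6,7,7,8,8,9,9,10,10,11,11,12,12,13,13,14,14,15
c: 2,2,2,2,2,2,2,2,9,10,11,12,13,14,15,16,17,18,19,20,21,22,23,24,25,26,27,28,29,30,31,32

steps = 7; useful = 192; efficiency = 192/224 = 6/7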